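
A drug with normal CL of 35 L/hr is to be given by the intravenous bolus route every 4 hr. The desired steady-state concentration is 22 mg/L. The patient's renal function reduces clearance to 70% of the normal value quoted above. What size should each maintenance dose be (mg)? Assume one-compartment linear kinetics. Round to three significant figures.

2160 mg

Patient clearance = 0.7 × 35.00 = 24.50 L/h
At steady state, dose per interval replaces the amount cleared in that interval: D/τ = CL·Css.
D = CL × Css × τ = 24.50 × 22 × 4 = 2156 mg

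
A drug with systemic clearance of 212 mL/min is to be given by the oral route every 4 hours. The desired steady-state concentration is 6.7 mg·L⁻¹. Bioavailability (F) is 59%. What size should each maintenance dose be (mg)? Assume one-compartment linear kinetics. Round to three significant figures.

578 mg

CL = 212 mL/min = 212 × 0.06 = 12.72 L/h
D = CL × Css × τ / F = 12.72 × 6.7 × 4 / 0.59 = 577.8 mg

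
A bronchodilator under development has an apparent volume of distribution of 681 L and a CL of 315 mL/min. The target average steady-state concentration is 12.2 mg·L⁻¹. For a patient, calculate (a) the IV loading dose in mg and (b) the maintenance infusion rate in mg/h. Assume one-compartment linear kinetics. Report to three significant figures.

(a) 8310 mg; (b) 231 mg/h

Loading dose = Vd × C = 681.0 × 12.2 = 8308 mg
CL = 315 mL/min = 315 × 0.06 = 18.90 L/h
Maintenance: replace elimination → rate = CL × Css = 18.90 × 12.2 = 230.6 mg/h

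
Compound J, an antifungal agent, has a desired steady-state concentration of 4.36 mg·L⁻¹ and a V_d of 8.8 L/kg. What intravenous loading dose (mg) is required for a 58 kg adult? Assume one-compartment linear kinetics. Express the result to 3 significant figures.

Vd(total) = 58 kg × 8.8 L/kg = 510.4 L
The loading dose fills Vd to the target concentration.
LD = Vd × C = 510.4 × 4.360 = 2225 mg

2230 mg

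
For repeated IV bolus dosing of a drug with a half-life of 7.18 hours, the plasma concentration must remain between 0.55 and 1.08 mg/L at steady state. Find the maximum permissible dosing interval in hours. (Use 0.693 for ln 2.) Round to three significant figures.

6.99 h

k = 0.693 / t½ = 0.693 / 7.18 = 0.09652 h⁻¹
Between IV bolus doses, concentration decays as C = C₀·e^(−kτ), so C_peak/C_trough = e^(kτ).
τ_max = ln(C_peak/C_trough) / k = ln(1.08/0.55) / 0.09652 = 0.6748 / 0.09652 = 6.991 h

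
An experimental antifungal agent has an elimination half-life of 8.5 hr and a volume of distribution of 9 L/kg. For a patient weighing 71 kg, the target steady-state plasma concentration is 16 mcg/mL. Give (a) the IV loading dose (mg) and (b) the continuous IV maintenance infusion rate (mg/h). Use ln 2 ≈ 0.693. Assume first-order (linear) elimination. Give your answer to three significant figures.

(a) 10200 mg; (b) 834 mg/h

Total Vd = 9 × 71 = 639.0 L
LD = Vd × C = 639.0 × 16 = 10220 mg
CL = 0.693 × Vd / t½ = 0.693 × 639.0 / 8.5 = 52.10 L/h
Infusion rate = CL × Css = 52.10 × 16 = 833.6 mg/h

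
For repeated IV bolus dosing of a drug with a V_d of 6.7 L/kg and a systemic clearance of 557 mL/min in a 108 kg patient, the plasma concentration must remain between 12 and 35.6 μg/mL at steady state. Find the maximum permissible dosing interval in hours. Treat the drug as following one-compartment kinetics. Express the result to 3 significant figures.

23.5 h

Vd(total) = 108 kg × 6.7 L/kg = 723.6 L
CL = 557 mL/min = 557 × 0.06 = 33.42 L/h
k = CL / Vd = 33.42 / 723.6 = 0.04619 h⁻¹
Between IV bolus doses, concentration decays as C = C₀·e^(−kτ), so C_peak/C_trough = e^(kτ).
τ_max = ln(C_peak/C_trough) / k = ln(35.6/12) / 0.04619 = 1.087 / 0.04619 = 23.53 h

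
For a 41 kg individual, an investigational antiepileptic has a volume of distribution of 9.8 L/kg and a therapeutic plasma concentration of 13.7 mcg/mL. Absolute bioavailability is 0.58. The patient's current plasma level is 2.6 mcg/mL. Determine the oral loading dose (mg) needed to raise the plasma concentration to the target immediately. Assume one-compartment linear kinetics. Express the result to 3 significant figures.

7690 mg

Total Vd = 9.8 × 41 = 401.8 L
Concentration deficit ΔC = 13.7 − 2.6 = 11.10 mg/L
LD = Vd × ΔC / F = 401.8 × 11.10 / 0.58 = 7690 mg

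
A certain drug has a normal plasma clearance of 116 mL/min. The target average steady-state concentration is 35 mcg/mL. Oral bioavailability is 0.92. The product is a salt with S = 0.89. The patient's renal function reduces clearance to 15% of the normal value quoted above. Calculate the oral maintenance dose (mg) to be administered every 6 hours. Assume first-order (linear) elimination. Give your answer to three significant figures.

268 mg

CL = 116 mL/min = 116 × 0.06 = 6.960 L/h
Patient clearance = 0.15 × 6.960 = 1.044 L/h
At steady state, dose per interval replaces the amount cleared in that interval: F·S·D/τ = CL·Css.
D = CL × Css × τ / F / S = 1.044 × 35 × 6 / 0.92 / 0.89 = 267.8 mg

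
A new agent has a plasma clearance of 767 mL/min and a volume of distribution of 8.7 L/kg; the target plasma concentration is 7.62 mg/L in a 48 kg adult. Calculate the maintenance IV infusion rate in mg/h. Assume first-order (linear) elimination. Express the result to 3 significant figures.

351 mg/h

Convert clearance: 767 mL/min × 60 min/h ÷ 1000 mL/L = 46.02 L/h
Vd does not affect the maintenance rate; only clearance governs steady-state input.
R₀ = 46.02 × 7.62 = 350.7 mg/h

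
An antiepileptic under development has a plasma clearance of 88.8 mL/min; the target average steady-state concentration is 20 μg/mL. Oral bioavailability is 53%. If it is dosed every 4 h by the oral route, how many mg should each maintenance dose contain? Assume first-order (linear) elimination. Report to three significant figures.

804 mg

Convert clearance: 88.8 mL/min × 60 min/h ÷ 1000 mL/L = 5.328 L/h
D = CL × Css × τ / F = 5.328 × 20 × 4 / 0.53 = 804.2 mg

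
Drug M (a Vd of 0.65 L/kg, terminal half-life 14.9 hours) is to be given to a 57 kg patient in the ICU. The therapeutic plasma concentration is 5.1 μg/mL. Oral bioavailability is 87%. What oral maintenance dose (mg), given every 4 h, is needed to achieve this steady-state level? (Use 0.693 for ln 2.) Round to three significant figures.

40.4 mg

Total Vd = 0.65 × 57 = 37.05 L
k = 0.693/14.9 = 0.04651 h⁻¹, so CL = k·Vd = 0.04651 × 37.05 = 1.723 L/h
D = CL × Css × τ / F = 1.723 × 5.1 × 4 / 0.87 = 40.40 mg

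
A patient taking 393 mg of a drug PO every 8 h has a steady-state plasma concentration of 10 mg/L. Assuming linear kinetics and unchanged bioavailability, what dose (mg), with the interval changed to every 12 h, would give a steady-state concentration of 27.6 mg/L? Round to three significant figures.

For first-order elimination, Css ∝ F·D/(CL·τ); F and CL are unchanged, so Css ∝ D/τ.
D₂ = D₁ × (Css,target / Css,current) × (τ₂/τ₁) = 393 × (27.6/10) × (12/8) = 1627 mg

1630 mg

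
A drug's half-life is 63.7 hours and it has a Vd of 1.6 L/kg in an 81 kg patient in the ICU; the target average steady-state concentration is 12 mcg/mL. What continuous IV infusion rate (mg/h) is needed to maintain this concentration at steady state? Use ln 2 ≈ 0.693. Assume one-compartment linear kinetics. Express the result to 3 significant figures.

Vd = 1.6 L/kg × 81 kg = 129.6 L
CL = ln 2 · Vd / t½ = 0.693 × 129.6 / 63.7 = 1.410 L/h
Infusion rate = CL × Css = 1.410 × 12 = 16.92 mg/h

16.9 mg/h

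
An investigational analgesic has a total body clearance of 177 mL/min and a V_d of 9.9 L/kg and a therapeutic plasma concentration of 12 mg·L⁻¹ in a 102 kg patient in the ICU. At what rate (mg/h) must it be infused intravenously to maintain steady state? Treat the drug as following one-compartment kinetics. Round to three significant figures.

127 mg/h

CL = 177 mL/min = 177 × 0.06 = 10.62 L/h
Vd does not affect the maintenance rate; only clearance governs steady-state input.
R₀ = 10.62 × 12 = 127.4 mg/h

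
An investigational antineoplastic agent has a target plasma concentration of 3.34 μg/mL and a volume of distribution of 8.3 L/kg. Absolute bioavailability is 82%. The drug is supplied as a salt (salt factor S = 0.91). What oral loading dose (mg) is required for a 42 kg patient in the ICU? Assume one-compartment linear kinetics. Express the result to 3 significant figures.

Vd = 8.3 L/kg × 42 kg = 348.6 L
LD = Vd × C / F / S = 348.6 × 3.340 / 0.82 / 0.91 = 1560 mg

1560 mg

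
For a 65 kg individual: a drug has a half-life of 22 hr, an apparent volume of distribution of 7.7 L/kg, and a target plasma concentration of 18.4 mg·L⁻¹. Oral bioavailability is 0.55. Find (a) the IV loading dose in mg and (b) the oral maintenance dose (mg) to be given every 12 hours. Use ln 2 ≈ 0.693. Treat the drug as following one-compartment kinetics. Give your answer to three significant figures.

Vd = 7.7 L/kg × 65 kg = 500.5 L
LD = Vd × C = 500.5 × 18.4 = 9209 mg
CL = 0.693 × Vd / t½ = 0.693 × 500.5 / 22 = 15.77 L/h
D = CL × Css × τ / F = 15.77 × 18.4 × 12 / 0.55 = 6331 mg

(a) 9210 mg; (b) 6330 mg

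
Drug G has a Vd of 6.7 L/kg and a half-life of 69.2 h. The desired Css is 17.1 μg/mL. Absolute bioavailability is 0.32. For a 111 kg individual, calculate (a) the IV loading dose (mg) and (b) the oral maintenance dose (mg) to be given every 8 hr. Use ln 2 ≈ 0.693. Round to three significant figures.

(a) 12700 mg; (b) 3180 mg

Vd(total) = 111 kg × 6.7 L/kg = 743.7 L
LD = Vd × C = 743.7 × 17.1 = 12720 mg
CL = 0.693 × Vd / t½ = 0.693 × 743.7 / 69.2 = 7.448 L/h
D = CL × Css × τ / F = 7.448 × 17.1 × 8 / 0.32 = 3184 mg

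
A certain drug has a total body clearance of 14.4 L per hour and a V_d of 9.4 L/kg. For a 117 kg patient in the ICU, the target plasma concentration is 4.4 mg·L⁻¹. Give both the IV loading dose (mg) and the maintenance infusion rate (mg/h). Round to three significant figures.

Vd(total) = 117 kg × 9.4 L/kg = 1100 L
Loading: fill Vd to C_target → 1100 L × 4.4 mg/L = 4840 mg
Maintenance: replace elimination → rate = CL × Css = 14.40 × 4.4 = 63.36 mg/h

(a) 4840 mg; (b) 63.4 mg/h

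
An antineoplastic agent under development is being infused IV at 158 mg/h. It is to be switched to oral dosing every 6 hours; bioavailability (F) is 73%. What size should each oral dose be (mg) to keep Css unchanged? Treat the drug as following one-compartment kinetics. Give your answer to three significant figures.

1300 mg

To maintain the same Css, the systemic dosing rate must be unchanged: F·D/τ = infusion rate.
D = rate × τ / F = 158 × 6 / 0.73 = 1299 mg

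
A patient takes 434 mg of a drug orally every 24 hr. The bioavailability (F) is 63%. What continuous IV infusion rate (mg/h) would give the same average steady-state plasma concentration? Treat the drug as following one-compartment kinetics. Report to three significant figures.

Equivalent systemic input: infusion rate = F·D/τ.
Rate = 0.63 × 434 / 24 = 11.39 mg/h

11.4 mg/h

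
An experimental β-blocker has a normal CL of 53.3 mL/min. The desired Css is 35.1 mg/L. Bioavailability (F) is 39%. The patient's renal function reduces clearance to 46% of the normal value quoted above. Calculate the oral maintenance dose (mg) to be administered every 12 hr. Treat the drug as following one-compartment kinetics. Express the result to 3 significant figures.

1590 mg

Convert clearance: 53.3 mL/min × 60 min/h ÷ 1000 mL/L = 3.198 L/h
Patient clearance = 0.46 × 3.198 = 1.471 L/h
At steady state, dose per interval replaces the amount cleared in that interval: F·D/τ = CL·Css.
D = CL × Css × τ / F = 1.471 × 35.1 × 12 / 0.39 = 1589 mg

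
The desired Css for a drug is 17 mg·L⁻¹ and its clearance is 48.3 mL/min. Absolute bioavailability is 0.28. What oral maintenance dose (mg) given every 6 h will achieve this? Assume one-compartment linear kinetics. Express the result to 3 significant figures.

CL = 48.3 mL/min × 60/1000 = 2.898 L/h
D = CL × Css × τ / F = 2.898 × 17 × 6 / 0.28 = 1056 mg

1060 mg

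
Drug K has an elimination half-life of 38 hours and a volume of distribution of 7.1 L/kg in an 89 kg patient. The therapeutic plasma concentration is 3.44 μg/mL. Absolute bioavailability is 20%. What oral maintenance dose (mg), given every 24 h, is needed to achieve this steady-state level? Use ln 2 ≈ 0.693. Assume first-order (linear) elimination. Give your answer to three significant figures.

4760 mg

Vd = 7.1 L/kg × 89 kg = 631.9 L
k = 0.693/38 = 0.01824 h⁻¹, so CL = k·Vd = 0.01824 × 631.9 = 11.53 L/h
D = CL × Css × τ / F = 11.53 × 3.44 × 24 / 0.2 = 4760 mg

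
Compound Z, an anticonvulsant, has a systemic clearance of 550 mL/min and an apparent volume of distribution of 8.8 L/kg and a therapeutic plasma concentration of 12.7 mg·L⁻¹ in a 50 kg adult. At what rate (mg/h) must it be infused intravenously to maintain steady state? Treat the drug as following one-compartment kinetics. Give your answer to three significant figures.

CL = 550 mL/min = 550 × 0.06 = 33.00 L/h
Infusion rate = CL · Css = 33.00 L/h × 12.7 mg/L = 419.1 mg/h

419 mg/h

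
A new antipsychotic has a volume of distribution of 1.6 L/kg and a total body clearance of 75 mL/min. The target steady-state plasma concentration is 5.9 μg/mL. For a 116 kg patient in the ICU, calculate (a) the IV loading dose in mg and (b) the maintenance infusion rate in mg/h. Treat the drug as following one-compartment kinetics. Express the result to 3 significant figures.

Vd(total) = 116 kg × 1.6 L/kg = 185.6 L
LD = Vd · C_target = 185.6 × 5.9 = 1095 mg
Convert clearance: 75 mL/min × 60 min/h ÷ 1000 mL/L = 4.500 L/h
Maintenance infusion rate = CL × Css = 4.500 × 5.9 = 26.55 mg/h

(a) 1100 mg; (b) 26.6 mg/h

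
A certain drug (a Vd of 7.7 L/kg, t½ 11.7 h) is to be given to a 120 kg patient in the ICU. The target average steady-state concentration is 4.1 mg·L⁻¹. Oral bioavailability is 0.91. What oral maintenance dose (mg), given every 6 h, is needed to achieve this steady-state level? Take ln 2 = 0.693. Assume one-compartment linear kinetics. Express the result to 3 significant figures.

1480 mg

Vd(total) = 120 kg × 7.7 L/kg = 924.0 L
k = 0.693/11.7 = 0.05923 h⁻¹, so CL = k·Vd = 0.05923 × 924.0 = 54.73 L/h
D = CL × Css × τ / F = 54.73 × 4.1 × 6 / 0.91 = 1480 mg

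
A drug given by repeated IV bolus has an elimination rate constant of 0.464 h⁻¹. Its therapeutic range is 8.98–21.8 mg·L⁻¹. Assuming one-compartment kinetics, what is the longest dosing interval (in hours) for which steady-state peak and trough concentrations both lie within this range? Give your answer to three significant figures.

1.91 h

Between IV bolus doses, concentration decays as C = C₀·e^(−kτ), so C_peak/C_trough = e^(kτ).
τ_max = ln(C_peak/C_trough) / k = ln(21.8/8.98) / 0.4640 = 0.8869 / 0.4640 = 1.911 h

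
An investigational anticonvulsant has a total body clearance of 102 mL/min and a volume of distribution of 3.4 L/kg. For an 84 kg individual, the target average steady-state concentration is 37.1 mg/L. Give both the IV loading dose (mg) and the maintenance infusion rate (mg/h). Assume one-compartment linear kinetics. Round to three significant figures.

Vd = 3.4 L/kg × 84 kg = 285.6 L
LD = Vd · C_target = 285.6 × 37.1 = 10600 mg
Convert clearance: 102 mL/min × 60 min/h ÷ 1000 mL/L = 6.120 L/h
Infusion rate = 6.120 L/h × 37.1 mg/L = 227.1 mg/h

(a) 10600 mg; (b) 227 mg/h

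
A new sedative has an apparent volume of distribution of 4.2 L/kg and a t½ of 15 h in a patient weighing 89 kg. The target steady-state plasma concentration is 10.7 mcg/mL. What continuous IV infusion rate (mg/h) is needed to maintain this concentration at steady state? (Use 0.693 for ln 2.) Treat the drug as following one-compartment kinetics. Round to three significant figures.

185 mg/h

Total Vd = 4.2 × 89 = 373.8 L
CL = 0.693 × Vd / t½ = 0.693 × 373.8 / 15 = 17.27 L/h
Infusion rate = CL × Css = 17.27 × 10.7 = 184.8 mg/h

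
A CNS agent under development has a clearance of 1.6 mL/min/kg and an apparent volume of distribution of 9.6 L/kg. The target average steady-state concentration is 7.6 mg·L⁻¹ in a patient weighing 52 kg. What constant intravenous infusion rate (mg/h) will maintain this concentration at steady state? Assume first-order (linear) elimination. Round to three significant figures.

CL = 1.6 mL/min/kg × 52 kg = 83.20 mL/min = 83.20 × 60/1000 = 4.992 L/h
At steady state, infusion rate equals elimination rate: rate in = CL × Css.
Rate = CL × Css = 4.992 × 7.6 = 37.94 mg/h

37.9 mg/h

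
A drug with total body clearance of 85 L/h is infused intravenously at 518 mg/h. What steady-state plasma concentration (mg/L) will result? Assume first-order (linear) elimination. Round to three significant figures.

6.09 mg/L

Css = rate / CL = 518 / 85.00 = 6.094 mg/L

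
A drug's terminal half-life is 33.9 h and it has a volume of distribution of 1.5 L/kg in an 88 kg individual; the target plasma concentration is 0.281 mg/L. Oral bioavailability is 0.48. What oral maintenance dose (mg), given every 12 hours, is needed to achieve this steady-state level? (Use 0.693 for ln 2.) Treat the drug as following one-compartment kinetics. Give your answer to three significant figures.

19.0 mg

Vd = 1.5 L/kg × 88 kg = 132.0 L
CL = ln 2 · Vd / t½ = 0.693 × 132.0 / 33.9 = 2.698 L/h
D = CL × Css × τ / F = 2.698 × 0.281 × 12 / 0.48 = 18.95 mg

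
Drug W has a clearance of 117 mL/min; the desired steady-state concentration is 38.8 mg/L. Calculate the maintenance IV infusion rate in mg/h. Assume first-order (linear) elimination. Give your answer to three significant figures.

272 mg/h

Convert clearance: 117 mL/min × 60 min/h ÷ 1000 mL/L = 7.020 L/h
Infusion rate = CL · Css = 7.020 L/h × 38.8 mg/L = 272.4 mg/h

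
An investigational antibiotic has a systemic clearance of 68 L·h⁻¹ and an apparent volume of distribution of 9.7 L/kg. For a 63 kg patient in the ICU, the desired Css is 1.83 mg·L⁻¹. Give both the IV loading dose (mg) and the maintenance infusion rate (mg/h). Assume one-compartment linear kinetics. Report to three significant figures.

(a) 1120 mg; (b) 124 mg/h

Total Vd = 9.7 × 63 = 611.1 L
Loading dose = Vd × C = 611.1 × 1.83 = 1118 mg
Maintenance: replace elimination → rate = CL × Css = 68.00 × 1.83 = 124.4 mg/h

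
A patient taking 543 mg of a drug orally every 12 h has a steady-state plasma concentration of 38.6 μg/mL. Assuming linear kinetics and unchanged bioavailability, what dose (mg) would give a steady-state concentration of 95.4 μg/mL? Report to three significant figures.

1340 mg

With linear kinetics, Css is proportional to dose rate (D/τ) at fixed clearance.
D₂ = D₁ × (Css,target / Css,current) = 543 × 95.4/38.6 = 1342 mg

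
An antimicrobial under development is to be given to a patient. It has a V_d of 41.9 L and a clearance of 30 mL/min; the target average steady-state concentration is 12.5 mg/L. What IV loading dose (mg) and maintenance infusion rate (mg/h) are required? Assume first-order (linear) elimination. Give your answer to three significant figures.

(a) 524 mg; (b) 22.5 mg/h

Loading dose = Vd × C = 41.90 × 12.5 = 523.8 mg
CL = 30 mL/min × 60/1000 = 1.800 L/h
Maintenance: replace elimination → rate = CL × Css = 1.800 × 12.5 = 22.50 mg/h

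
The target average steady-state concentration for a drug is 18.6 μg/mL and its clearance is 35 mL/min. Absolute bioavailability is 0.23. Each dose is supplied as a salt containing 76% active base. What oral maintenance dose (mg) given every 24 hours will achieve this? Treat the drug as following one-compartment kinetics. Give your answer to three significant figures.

Convert clearance: 35 mL/min × 60 min/h ÷ 1000 mL/L = 2.100 L/h
At steady state, dose per interval replaces the amount cleared in that interval: F·S·D/τ = CL·Css.
D = CL × Css × τ / F / S = 2.100 × 18.6 × 24 / 0.23 / 0.76 = 5363 mg

5360 mg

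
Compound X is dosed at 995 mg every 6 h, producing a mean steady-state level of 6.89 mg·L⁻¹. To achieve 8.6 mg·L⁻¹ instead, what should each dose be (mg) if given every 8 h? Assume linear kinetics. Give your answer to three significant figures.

With linear kinetics, Css is proportional to dose rate (D/τ) at fixed clearance.
D₂ = D₁ × (Css,target / Css,current) × (τ₂/τ₁) = 995 × (8.6/6.89) × (8/6) = 1656 mg

1660 mg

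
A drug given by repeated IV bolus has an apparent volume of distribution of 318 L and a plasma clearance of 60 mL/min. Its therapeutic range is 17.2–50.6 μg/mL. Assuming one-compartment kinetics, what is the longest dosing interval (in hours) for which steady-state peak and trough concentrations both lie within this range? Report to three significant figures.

95.3 h

Convert clearance: 60 mL/min × 60 min/h ÷ 1000 mL/L = 3.600 L/h
k = CL / Vd = 3.600 / 318.0 = 0.01132 h⁻¹
Between IV bolus doses, concentration decays as C = C₀·e^(−kτ), so C_peak/C_trough = e^(kτ).
τ_max = ln(C_peak/C_trough) / k = ln(50.6/17.2) / 0.01132 = 1.079 / 0.01132 = 95.32 h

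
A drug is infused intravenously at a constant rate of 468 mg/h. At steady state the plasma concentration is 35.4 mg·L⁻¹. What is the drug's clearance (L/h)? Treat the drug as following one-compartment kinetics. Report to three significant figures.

At steady state, infusion rate = CL × Css, so CL = rate / Css.
CL = 468 / 35.4 = 13.22 L/h

13.2 L/h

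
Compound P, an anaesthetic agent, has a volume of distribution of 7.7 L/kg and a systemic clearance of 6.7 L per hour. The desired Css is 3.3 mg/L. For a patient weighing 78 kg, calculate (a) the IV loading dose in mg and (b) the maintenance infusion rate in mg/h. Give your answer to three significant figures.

Vd = 7.7 L/kg × 78 kg = 600.6 L
Loading dose = Vd × C = 600.6 × 3.3 = 1982 mg
Maintenance infusion rate = CL × Css = 6.700 × 3.3 = 22.11 mg/h

(a) 1980 mg; (b) 22.1 mg/h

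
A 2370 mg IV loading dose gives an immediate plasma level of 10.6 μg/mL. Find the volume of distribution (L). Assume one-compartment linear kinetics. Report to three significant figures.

224 L

Immediately after an IV bolus, C₀ = Dose / Vd, so Vd = Dose / C₀.
Vd = 2370 / 10.6 = 223.6 L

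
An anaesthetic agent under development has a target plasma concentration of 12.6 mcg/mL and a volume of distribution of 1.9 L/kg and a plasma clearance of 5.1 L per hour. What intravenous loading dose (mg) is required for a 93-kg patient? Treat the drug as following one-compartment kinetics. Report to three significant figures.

Vd = 1.9 L/kg × 93 kg = 176.7 L
The loading dose fills Vd to the target concentration; clearance is irrelevant here.
LD = Vd × C = 176.7 × 12.60 = 2226 mg

2230 mg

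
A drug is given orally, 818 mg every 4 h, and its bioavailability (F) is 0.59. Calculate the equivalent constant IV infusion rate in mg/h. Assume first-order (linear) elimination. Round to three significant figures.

121 mg/h

Equivalent systemic input: infusion rate = F·D/τ.
Rate = 0.59 × 818 / 4 = 120.7 mg/h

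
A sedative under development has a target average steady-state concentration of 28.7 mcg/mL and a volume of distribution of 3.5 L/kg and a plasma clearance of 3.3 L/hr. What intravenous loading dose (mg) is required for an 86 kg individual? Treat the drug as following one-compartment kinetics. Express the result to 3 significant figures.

8640 mg

Vd = 3.5 L/kg × 86 kg = 301.0 L
Loading dose depends on Vd (not clearance): it fills the distribution volume.
LD = Vd × C = 301.0 × 28.70 = 8639 mg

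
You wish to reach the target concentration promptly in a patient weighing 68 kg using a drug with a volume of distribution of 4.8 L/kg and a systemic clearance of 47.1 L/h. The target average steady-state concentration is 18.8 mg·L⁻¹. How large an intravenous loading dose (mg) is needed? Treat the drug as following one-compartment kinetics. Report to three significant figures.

Total Vd = 4.8 × 68 = 326.4 L
LD = Vd × C = 326.4 × 18.80 = 6136 mg

6140 mg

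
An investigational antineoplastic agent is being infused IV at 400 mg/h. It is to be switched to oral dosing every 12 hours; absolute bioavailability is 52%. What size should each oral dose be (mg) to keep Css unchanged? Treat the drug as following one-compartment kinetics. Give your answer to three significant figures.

9230 mg

To maintain the same Css, the systemic dosing rate must be unchanged: F·D/τ = infusion rate.
D = rate × τ / F = 400 × 12 / 0.52 = 9231 mg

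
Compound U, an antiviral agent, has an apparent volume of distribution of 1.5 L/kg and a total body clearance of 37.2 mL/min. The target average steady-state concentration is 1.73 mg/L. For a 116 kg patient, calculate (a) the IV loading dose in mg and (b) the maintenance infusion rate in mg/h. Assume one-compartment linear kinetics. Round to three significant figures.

(a) 301 mg; (b) 3.86 mg/h

Total Vd = 1.5 × 116 = 174.0 L
LD = Vd · C_target = 174.0 × 1.73 = 301.0 mg
CL = 37.2 mL/min = 37.2 × 0.06 = 2.232 L/h
Maintenance infusion rate = CL × Css = 2.232 × 1.73 = 3.861 mg/h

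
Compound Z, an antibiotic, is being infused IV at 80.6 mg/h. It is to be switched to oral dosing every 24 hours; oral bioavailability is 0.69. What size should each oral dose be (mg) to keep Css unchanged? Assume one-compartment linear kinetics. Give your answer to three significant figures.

To maintain the same Css, the systemic dosing rate must be unchanged: F·D/τ = infusion rate.
D = rate × τ / F = 80.6 × 24 / 0.69 = 2803 mg

2800 mg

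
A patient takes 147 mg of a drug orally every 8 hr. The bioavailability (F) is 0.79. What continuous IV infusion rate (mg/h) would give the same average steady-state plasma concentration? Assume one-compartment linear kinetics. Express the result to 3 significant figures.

14.5 mg/h

Equivalent systemic input: infusion rate = F·D/τ.
Rate = 0.79 × 147 / 8 = 14.52 mg/h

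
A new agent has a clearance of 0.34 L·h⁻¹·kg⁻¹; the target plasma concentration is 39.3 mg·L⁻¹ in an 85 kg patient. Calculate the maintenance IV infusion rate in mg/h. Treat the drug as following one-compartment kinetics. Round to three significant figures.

1140 mg/h

CL = 0.34 L·h⁻¹·kg⁻¹ × 85 kg = 28.90 L/h
Rate = CL × Css = 28.90 × 39.3 = 1136 mg/h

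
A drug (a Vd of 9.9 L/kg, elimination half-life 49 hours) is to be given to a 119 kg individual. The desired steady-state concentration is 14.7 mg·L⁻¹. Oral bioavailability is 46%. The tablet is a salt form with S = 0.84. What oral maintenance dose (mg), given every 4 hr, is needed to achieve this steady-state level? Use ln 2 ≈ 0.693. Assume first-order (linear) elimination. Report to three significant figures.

Vd(total) = 119 kg × 9.9 L/kg = 1178 L
CL = ln 2 · Vd / t½ = 0.693 × 1178 / 49 = 16.66 L/h
D = CL × Css × τ / F / S = 16.66 × 14.7 × 4 / 0.46 / 0.84 = 2535 mg

2540 mg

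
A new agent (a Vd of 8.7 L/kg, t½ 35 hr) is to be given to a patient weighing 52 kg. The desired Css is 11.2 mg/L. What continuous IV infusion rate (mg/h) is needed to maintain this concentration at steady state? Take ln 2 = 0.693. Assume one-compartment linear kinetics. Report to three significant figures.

Total Vd = 8.7 × 52 = 452.4 L
CL = 0.693 × Vd / t½ = 0.693 × 452.4 / 35 = 8.958 L/h
Infusion rate = CL × Css = 8.958 × 11.2 = 100.3 mg/h

100 mg/h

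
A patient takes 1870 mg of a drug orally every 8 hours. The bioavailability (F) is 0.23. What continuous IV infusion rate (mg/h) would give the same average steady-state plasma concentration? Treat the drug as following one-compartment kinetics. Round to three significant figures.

Equivalent systemic input: infusion rate = F·D/τ.
Rate = 0.23 × 1870 / 8 = 53.76 mg/h

53.8 mg/h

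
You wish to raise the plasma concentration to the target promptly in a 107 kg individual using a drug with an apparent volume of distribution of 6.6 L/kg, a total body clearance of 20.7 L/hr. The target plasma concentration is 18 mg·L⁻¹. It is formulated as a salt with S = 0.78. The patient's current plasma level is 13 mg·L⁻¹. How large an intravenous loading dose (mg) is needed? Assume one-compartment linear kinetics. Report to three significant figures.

Vd = 6.6 L/kg × 107 kg = 706.2 L
The loading dose fills Vd to the target concentration.
Concentration deficit ΔC = 18 − 13 = 5.000 mg/L
LD = Vd × ΔC / S = 706.2 × 5.000 / 0.78 = 4527 mg

4530 mg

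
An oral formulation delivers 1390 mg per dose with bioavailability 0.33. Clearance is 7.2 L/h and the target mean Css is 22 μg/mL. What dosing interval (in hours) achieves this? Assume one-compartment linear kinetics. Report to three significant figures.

2.90 h

F·D/τ = CL·Css → τ = F·D / (CL·Css).
τ = 0.33 × 1390 / (7.2 × 22) = 2.896 h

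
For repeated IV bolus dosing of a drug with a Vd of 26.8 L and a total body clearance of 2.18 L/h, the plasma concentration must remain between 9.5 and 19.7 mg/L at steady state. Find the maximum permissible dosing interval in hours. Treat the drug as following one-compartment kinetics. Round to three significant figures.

8.97 h

k = CL / Vd = 2.180 / 26.80 = 0.08134 h⁻¹
Between IV bolus doses, concentration decays as C = C₀·e^(−kτ), so C_peak/C_trough = e^(kτ).
τ_max = ln(C_peak/C_trough) / k = ln(19.7/9.5) / 0.08134 = 0.7293 / 0.08134 = 8.966 h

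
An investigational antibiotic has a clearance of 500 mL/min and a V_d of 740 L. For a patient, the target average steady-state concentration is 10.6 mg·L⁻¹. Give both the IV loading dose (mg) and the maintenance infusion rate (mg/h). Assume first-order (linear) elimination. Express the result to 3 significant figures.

(a) 7840 mg; (b) 318 mg/h

LD = Vd · C_target = 740.0 × 10.6 = 7844 mg
Convert clearance: 500 mL/min × 60 min/h ÷ 1000 mL/L = 30.00 L/h
Maintenance infusion rate = CL × Css = 30.00 × 10.6 = 318.0 mg/h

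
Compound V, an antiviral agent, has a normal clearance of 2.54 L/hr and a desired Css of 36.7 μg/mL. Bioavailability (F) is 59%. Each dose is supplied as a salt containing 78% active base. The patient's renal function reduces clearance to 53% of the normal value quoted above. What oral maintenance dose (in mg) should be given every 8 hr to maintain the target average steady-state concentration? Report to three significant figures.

Patient clearance = 0.53 × 2.540 = 1.346 L/h
D = CL × Css × τ / F / S = 1.346 × 36.7 × 8 / 0.59 / 0.78 = 858.7 mg

859 mg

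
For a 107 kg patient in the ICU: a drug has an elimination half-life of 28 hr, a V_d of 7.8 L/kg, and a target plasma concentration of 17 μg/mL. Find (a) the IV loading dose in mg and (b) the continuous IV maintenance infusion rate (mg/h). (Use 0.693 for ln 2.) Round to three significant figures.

(a) 14200 mg; (b) 351 mg/h

Vd(total) = 107 kg × 7.8 L/kg = 834.6 L
LD = Vd × C = 834.6 × 17 = 14190 mg
CL = 0.693 × Vd / t½ = 0.693 × 834.6 / 28 = 20.66 L/h
Infusion rate = CL × Css = 20.66 × 17 = 351.2 mg/h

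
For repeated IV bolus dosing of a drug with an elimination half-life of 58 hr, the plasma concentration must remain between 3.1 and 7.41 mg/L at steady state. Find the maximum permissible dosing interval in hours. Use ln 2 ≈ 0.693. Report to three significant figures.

k = 0.693 / t½ = 0.693 / 58 = 0.01195 h⁻¹
Between IV bolus doses, concentration decays as C = C₀·e^(−kτ), so C_peak/C_trough = e^(kτ).
τ_max = ln(C_peak/C_trough) / k = ln(7.41/3.1) / 0.01195 = 0.8714 / 0.01195 = 72.92 h

72.9 h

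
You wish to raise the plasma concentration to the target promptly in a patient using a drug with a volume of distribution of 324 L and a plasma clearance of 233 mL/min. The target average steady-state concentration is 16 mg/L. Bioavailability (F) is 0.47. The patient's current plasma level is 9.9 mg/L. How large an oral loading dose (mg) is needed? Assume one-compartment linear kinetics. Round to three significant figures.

Concentration deficit ΔC = 16 − 9.9 = 6.100 mg/L
LD = Vd × ΔC / F = 324.0 × 6.100 / 0.47 = 4205 mg

4210 mg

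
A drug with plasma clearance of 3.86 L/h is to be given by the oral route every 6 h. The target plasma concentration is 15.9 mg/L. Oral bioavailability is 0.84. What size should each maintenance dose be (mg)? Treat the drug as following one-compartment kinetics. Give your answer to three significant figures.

D = CL × Css × τ / F = 3.860 × 15.9 × 6 / 0.84 = 438.4 mg

438 mg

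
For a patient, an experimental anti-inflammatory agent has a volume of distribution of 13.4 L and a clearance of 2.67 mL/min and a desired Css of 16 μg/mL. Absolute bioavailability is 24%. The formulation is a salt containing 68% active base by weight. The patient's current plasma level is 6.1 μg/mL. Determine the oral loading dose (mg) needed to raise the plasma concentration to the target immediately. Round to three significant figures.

Concentration deficit ΔC = 16 − 6.1 = 9.900 mg/L
LD = Vd × ΔC / F / S = 13.40 × 9.900 / 0.24 / 0.68 = 812.9 mg

813 mg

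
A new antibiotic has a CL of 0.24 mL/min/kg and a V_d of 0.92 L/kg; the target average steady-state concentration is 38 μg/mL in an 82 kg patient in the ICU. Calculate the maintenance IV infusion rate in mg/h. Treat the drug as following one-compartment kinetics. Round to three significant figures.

44.9 mg/h

CL = 0.24 mL/min/kg × 82 kg = 19.68 mL/min = 19.68 × 60/1000 = 1.181 L/h
Rate = CL × Css = 1.181 × 38 = 44.88 mg/h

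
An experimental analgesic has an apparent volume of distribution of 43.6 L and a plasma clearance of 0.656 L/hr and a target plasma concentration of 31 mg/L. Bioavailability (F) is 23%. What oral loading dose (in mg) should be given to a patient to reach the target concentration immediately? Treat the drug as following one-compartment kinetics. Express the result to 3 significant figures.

LD is governed by Vd — clearance does not enter the loading-dose calculation.
LD = Vd × C / F = 43.60 × 31.00 / 0.23 = 5877 mg

5880 mg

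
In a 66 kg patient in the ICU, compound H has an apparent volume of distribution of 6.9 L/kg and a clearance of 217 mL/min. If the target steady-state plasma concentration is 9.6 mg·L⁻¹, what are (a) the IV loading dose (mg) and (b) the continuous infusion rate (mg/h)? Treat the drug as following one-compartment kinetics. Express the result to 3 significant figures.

Total Vd = 6.9 × 66 = 455.4 L
Loading: fill Vd to C_target → 455.4 L × 9.6 mg/L = 4372 mg
CL = 217 mL/min × 60/1000 = 13.02 L/h
Infusion rate = 13.02 L/h × 9.6 mg/L = 125.0 mg/h

(a) 4370 mg; (b) 125 mg/h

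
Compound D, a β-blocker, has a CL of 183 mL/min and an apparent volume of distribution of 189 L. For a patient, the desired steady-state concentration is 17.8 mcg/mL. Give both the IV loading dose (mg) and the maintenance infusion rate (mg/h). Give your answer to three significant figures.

(a) 3360 mg; (b) 195 mg/h

Loading: fill Vd to C_target → 189.0 L × 17.8 mg/L = 3364 mg
Convert clearance: 183 mL/min × 60 min/h ÷ 1000 mL/L = 10.98 L/h
Infusion rate = 10.98 L/h × 17.8 mg/L = 195.4 mg/h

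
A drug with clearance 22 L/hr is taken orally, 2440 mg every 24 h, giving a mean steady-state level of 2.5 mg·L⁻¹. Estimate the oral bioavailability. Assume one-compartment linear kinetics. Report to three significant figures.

F·D/τ = CL·Css at steady state → F = CL·Css·τ / D.
F = 22 × 2.5 × 24 / 2440 = 0.541

0.541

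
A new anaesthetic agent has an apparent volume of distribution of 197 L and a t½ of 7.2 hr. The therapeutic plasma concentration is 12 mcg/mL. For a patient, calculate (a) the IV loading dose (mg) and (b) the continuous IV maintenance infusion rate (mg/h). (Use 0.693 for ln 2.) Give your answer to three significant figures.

LD = Vd × C = 197.0 × 12 = 2364 mg
CL = 0.693 × Vd / t½ = 0.693 × 197.0 / 7.2 = 18.96 L/h
Infusion rate = CL × Css = 18.96 × 12 = 227.5 mg/h

(a) 2360 mg; (b) 228 mg/h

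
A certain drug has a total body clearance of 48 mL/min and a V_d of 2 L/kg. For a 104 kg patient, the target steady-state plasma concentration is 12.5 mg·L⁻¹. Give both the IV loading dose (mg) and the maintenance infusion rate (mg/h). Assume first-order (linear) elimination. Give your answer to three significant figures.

(a) 2600 mg; (b) 36.0 mg/h

Vd(total) = 104 kg × 2 L/kg = 208.0 L
LD = Vd · C_target = 208.0 × 12.5 = 2600 mg
CL = 48 mL/min = 48 × 0.06 = 2.880 L/h
Infusion rate = 2.880 L/h × 12.5 mg/L = 36.00 mg/h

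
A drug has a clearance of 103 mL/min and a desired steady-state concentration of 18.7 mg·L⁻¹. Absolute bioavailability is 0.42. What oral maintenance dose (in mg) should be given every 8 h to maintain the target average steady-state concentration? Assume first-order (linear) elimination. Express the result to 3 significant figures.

CL = 103 mL/min = 103 × 0.06 = 6.180 L/h
D = CL × Css × τ / F = 6.180 × 18.7 × 8 / 0.42 = 2201 mg

2200 mg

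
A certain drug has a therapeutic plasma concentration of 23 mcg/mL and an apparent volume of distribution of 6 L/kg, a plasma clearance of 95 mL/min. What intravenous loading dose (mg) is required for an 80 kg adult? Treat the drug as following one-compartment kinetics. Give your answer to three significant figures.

Vd = 6 L/kg × 80 kg = 480.0 L
LD = Vd × C = 480.0 × 23.00 = 11040 mg

11000 mg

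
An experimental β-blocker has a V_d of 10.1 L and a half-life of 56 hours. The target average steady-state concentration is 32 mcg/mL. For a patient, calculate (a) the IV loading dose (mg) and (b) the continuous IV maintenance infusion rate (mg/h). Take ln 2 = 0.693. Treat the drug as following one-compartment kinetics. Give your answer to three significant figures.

(a) 323 mg; (b) 4.00 mg/h

LD = Vd × C = 10.10 × 32 = 323.2 mg
CL = 0.693 × Vd / t½ = 0.693 × 10.10 / 56 = 0.1250 L/h
Infusion rate = CL × Css = 0.1250 × 32 = 4.000 mg/h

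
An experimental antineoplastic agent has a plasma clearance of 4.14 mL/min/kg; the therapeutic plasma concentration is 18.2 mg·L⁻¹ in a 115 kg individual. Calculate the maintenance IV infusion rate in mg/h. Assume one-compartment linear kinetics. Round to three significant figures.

CL = 4.14 mL/min/kg × 115 kg = 476.1 mL/min = 476.1 × 60/1000 = 28.57 L/h
At steady state, infusion rate equals elimination rate: rate in = CL × Css.
R₀ = 28.57 × 18.2 = 520.0 mg/h

520 mg/h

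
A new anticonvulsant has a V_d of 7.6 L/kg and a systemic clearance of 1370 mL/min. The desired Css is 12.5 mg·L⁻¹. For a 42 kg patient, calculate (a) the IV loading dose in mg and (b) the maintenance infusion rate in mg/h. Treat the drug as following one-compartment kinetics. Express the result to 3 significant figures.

(a) 3990 mg; (b) 1030 mg/h

Total Vd = 7.6 × 42 = 319.2 L
Loading dose = Vd × C = 319.2 × 12.5 = 3990 mg
Convert clearance: 1370 mL/min × 60 min/h ÷ 1000 mL/L = 82.20 L/h
Infusion rate = 82.20 L/h × 12.5 mg/L = 1028 mg/h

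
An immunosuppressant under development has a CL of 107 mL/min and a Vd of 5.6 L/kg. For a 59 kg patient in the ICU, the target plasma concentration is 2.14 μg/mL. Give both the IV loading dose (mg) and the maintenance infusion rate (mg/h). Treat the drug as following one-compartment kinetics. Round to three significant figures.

(a) 707 mg; (b) 13.7 mg/h

Vd(total) = 59 kg × 5.6 L/kg = 330.4 L
LD = Vd · C_target = 330.4 × 2.14 = 707.1 mg
CL = 107 mL/min = 107 × 0.06 = 6.420 L/h
Maintenance: replace elimination → rate = CL × Css = 6.420 × 2.14 = 13.74 mg/h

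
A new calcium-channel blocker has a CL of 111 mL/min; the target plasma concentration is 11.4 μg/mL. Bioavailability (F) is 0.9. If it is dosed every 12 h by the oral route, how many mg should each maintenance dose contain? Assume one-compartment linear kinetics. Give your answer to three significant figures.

1010 mg

Convert clearance: 111 mL/min × 60 min/h ÷ 1000 mL/L = 6.660 L/h
D = CL × Css × τ / F = 6.660 × 11.4 × 12 / 0.9 = 1012 mg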